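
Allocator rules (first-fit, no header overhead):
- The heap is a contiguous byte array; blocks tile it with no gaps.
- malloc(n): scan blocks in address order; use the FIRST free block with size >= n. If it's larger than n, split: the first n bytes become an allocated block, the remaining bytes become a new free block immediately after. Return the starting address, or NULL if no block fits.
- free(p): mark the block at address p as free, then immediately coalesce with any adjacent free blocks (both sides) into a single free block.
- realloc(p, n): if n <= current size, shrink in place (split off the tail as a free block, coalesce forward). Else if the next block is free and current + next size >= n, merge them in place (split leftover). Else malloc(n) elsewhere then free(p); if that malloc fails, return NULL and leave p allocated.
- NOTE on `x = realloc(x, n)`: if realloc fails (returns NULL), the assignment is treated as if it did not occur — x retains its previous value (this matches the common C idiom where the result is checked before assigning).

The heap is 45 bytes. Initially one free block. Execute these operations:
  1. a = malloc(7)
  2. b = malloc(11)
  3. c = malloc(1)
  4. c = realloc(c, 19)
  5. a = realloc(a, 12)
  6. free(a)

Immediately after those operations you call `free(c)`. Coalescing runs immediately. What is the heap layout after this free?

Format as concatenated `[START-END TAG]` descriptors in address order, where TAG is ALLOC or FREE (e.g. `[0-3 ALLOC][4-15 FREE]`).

Op 1: a = malloc(7) -> a = 0; heap: [0-6 ALLOC][7-44 FREE]
Op 2: b = malloc(11) -> b = 7; heap: [0-6 ALLOC][7-17 ALLOC][18-44 FREE]
Op 3: c = malloc(1) -> c = 18; heap: [0-6 ALLOC][7-17 ALLOC][18-18 ALLOC][19-44 FREE]
Op 4: c = realloc(c, 19) -> c = 18; heap: [0-6 ALLOC][7-17 ALLOC][18-36 ALLOC][37-44 FREE]
Op 5: a = realloc(a, 12) -> NULL (a unchanged); heap: [0-6 ALLOC][7-17 ALLOC][18-36 ALLOC][37-44 FREE]
Op 6: free(a) -> (freed a); heap: [0-6 FREE][7-17 ALLOC][18-36 ALLOC][37-44 FREE]
free(c): c = 18 -> block [18-36 ALLOC]; mark free, coalesce with adjacent free neighbors -> [0-6 FREE][7-17 ALLOC][18-44 FREE]

Answer: [0-6 FREE][7-17 ALLOC][18-44 FREE]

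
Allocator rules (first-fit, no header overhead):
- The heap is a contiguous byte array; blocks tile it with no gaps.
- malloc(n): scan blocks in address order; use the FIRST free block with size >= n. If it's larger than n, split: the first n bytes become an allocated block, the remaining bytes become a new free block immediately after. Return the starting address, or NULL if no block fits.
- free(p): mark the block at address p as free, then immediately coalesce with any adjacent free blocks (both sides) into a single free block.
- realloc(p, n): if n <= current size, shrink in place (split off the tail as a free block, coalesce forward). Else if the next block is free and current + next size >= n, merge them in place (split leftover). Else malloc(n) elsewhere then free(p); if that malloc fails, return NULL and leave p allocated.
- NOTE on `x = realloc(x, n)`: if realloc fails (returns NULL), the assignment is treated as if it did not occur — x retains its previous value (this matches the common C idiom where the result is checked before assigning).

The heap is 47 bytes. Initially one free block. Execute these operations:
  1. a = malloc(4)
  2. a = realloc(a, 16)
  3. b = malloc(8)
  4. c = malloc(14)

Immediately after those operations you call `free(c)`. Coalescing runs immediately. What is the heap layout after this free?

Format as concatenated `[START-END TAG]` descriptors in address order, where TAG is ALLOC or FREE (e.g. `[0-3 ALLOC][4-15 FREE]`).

Op 1: a = malloc(4) -> a = 0; heap: [0-3 ALLOC][4-46 FREE]
Op 2: a = realloc(a, 16) -> a = 0; heap: [0-15 ALLOC][16-46 FREE]
Op 3: b = malloc(8) -> b = 16; heap: [0-15 ALLOC][16-23 ALLOC][24-46 FREE]
Op 4: c = malloc(14) -> c = 24; heap: [0-15 ALLOC][16-23 ALLOC][24-37 ALLOC][38-46 FREE]
free(c): c = 24 -> block [24-37 ALLOC]; mark free, coalesce with adjacent free neighbors -> [0-15 ALLOC][16-23 ALLOC][24-46 FREE]

Answer: [0-15 ALLOC][16-23 ALLOC][24-46 FREE]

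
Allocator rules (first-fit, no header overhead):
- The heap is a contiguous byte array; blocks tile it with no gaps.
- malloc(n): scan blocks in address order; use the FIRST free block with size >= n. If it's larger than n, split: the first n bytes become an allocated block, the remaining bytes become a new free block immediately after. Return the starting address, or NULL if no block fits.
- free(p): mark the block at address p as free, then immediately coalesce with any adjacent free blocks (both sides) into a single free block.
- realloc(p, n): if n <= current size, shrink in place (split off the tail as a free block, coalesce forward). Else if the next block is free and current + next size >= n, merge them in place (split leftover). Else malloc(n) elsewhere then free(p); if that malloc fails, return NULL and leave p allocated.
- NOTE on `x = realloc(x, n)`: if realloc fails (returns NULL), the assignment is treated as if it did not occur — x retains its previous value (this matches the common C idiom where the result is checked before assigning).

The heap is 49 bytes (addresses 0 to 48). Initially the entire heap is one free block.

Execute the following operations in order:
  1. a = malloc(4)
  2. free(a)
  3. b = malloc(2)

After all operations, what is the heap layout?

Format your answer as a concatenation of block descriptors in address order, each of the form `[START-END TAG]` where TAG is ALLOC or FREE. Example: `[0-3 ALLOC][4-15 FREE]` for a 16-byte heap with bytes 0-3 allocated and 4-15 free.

Op 1: a = malloc(4) -> a = 0; heap: [0-3 ALLOC][4-48 FREE]
Op 2: free(a) -> (freed a); heap: [0-48 FREE]
Op 3: b = malloc(2) -> b = 0; heap: [0-1 ALLOC][2-48 FREE]

Answer: [0-1 ALLOC][2-48 FREE]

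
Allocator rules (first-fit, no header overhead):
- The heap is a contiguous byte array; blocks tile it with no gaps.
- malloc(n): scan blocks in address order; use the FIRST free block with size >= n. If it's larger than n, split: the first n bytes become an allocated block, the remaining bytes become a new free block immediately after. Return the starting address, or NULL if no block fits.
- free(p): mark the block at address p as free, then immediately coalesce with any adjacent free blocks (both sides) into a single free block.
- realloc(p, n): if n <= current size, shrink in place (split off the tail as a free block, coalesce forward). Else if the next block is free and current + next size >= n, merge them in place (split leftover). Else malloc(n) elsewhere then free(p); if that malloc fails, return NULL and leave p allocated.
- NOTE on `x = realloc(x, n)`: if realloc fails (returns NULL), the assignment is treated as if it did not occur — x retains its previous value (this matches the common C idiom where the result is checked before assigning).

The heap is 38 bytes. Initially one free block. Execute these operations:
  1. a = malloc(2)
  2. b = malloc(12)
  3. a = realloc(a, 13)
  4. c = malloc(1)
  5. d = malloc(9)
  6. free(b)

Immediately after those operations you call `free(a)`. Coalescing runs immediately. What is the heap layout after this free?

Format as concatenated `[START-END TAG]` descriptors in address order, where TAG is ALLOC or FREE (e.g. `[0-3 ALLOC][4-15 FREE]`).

Op 1: a = malloc(2) -> a = 0; heap: [0-1 ALLOC][2-37 FREE]
Op 2: b = malloc(12) -> b = 2; heap: [0-1 ALLOC][2-13 ALLOC][14-37 FREE]
Op 3: a = realloc(a, 13) -> a = 14; heap: [0-1 FREE][2-13 ALLOC][14-26 ALLOC][27-37 FREE]
Op 4: c = malloc(1) -> c = 0; heap: [0-0 ALLOC][1-1 FREE][2-13 ALLOC][14-26 ALLOC][27-37 FREE]
Op 5: d = malloc(9) -> d = 27; heap: [0-0 ALLOC][1-1 FREE][2-13 ALLOC][14-26 ALLOC][27-35 ALLOC][36-37 FREE]
Op 6: free(b) -> (freed b); heap: [0-0 ALLOC][1-13 FREE][14-26 ALLOC][27-35 ALLOC][36-37 FREE]
free(a): a = 14 -> block [14-26 ALLOC]; mark free, coalesce with adjacent free neighbors -> [0-0 ALLOC][1-26 FREE][27-35 ALLOC][36-37 FREE]

Answer: [0-0 ALLOC][1-26 FREE][27-35 ALLOC][36-37 FREE]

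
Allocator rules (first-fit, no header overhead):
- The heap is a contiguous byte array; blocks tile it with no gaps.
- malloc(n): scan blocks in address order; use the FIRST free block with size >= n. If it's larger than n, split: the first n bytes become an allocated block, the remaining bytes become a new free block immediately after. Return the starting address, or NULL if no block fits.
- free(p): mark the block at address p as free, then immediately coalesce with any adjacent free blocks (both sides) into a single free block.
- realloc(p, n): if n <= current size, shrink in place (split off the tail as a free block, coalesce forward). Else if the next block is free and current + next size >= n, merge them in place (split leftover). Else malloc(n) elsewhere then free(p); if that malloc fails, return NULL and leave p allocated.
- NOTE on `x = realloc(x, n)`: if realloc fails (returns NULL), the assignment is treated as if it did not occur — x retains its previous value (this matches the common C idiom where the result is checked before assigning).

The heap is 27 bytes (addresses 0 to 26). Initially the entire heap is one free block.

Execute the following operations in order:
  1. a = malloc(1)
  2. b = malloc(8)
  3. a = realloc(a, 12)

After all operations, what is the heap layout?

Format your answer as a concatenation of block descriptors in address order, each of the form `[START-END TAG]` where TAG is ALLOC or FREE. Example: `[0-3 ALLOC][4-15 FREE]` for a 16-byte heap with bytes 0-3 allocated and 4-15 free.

Op 1: a = malloc(1) -> a = 0; heap: [0-0 ALLOC][1-26 FREE]
Op 2: b = malloc(8) -> b = 1; heap: [0-0 ALLOC][1-8 ALLOC][9-26 FREE]
Op 3: a = realloc(a, 12) -> a = 9; heap: [0-0 FREE][1-8 ALLOC][9-20 ALLOC][21-26 FREE]

Answer: [0-0 FREE][1-8 ALLOC][9-20 ALLOC][21-26 FREE]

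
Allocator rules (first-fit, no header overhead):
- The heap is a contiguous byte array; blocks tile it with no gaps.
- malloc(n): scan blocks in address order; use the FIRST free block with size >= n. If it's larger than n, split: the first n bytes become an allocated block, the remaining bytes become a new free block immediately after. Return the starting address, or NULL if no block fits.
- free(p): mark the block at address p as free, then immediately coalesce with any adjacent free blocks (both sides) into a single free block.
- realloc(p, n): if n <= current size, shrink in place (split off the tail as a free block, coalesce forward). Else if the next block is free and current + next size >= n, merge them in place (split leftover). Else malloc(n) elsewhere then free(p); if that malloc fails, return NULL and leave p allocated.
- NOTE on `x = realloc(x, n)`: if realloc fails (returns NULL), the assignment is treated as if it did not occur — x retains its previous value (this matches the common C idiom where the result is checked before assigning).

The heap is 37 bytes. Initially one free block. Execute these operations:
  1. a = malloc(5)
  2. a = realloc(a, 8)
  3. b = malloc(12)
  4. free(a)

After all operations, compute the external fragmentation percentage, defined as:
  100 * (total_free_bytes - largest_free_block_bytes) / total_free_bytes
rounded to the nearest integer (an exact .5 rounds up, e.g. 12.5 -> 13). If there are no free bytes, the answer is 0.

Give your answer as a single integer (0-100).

Answer: 32

Derivation:
Op 1: a = malloc(5) -> a = 0; heap: [0-4 ALLOC][5-36 FREE]
Op 2: a = realloc(a, 8) -> a = 0; heap: [0-7 ALLOC][8-36 FREE]
Op 3: b = malloc(12) -> b = 8; heap: [0-7 ALLOC][8-19 ALLOC][20-36 FREE]
Op 4: free(a) -> (freed a); heap: [0-7 FREE][8-19 ALLOC][20-36 FREE]
Free blocks: [8 17] total_free=25 largest=17 -> 100*(25-17)/25 = 800/25 = 32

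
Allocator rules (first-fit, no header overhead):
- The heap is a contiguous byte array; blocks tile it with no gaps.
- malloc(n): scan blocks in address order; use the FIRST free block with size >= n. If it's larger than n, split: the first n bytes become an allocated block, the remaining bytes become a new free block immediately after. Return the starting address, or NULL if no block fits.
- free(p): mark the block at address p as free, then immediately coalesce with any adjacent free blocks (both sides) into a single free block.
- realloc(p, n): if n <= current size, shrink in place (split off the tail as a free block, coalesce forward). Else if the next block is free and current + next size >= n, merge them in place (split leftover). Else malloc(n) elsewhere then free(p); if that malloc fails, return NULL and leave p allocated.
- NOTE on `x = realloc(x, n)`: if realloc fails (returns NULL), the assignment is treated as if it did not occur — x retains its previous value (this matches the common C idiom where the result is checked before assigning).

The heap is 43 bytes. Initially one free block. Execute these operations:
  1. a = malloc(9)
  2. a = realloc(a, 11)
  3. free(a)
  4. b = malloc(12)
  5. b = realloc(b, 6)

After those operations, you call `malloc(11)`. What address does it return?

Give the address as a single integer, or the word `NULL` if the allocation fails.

Answer: 6

Derivation:
Op 1: a = malloc(9) -> a = 0; heap: [0-8 ALLOC][9-42 FREE]
Op 2: a = realloc(a, 11) -> a = 0; heap: [0-10 ALLOC][11-42 FREE]
Op 3: free(a) -> (freed a); heap: [0-42 FREE]
Op 4: b = malloc(12) -> b = 0; heap: [0-11 ALLOC][12-42 FREE]
Op 5: b = realloc(b, 6) -> b = 0; heap: [0-5 ALLOC][6-42 FREE]
malloc(11): first-fit scan over [0-5 ALLOC][6-42 FREE] -> 6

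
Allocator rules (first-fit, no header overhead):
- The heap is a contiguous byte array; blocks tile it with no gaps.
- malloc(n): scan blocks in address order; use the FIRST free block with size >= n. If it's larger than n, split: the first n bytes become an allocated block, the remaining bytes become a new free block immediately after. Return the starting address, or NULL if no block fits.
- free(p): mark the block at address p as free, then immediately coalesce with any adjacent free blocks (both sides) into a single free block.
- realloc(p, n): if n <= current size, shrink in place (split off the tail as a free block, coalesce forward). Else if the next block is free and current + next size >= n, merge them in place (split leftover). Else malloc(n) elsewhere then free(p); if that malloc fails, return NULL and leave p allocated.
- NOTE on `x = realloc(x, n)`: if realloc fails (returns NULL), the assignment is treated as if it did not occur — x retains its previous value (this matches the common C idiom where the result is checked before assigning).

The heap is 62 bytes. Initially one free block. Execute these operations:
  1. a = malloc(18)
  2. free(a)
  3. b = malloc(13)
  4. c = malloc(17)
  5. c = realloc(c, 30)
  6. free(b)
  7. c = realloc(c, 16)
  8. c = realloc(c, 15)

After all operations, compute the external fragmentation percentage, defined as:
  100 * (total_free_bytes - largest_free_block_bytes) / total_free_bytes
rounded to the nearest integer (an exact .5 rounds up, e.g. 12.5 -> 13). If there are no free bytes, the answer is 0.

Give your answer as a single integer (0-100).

Op 1: a = malloc(18) -> a = 0; heap: [0-17 ALLOC][18-61 FREE]
Op 2: free(a) -> (freed a); heap: [0-61 FREE]
Op 3: b = malloc(13) -> b = 0; heap: [0-12 ALLOC][13-61 FREE]
Op 4: c = malloc(17) -> c = 13; heap: [0-12 ALLOC][13-29 ALLOC][30-61 FREE]
Op 5: c = realloc(c, 30) -> c = 13; heap: [0-12 ALLOC][13-42 ALLOC][43-61 FREE]
Op 6: free(b) -> (freed b); heap: [0-12 FREE][13-42 ALLOC][43-61 FREE]
Op 7: c = realloc(c, 16) -> c = 13; heap: [0-12 FREE][13-28 ALLOC][29-61 FREE]
Op 8: c = realloc(c, 15) -> c = 13; heap: [0-12 FREE][13-27 ALLOC][28-61 FREE]
Free blocks: [13 34] total_free=47 largest=34 -> 100*(47-34)/47 = 1300/47 ≈ 27.660 -> rounds to 28

Answer: 28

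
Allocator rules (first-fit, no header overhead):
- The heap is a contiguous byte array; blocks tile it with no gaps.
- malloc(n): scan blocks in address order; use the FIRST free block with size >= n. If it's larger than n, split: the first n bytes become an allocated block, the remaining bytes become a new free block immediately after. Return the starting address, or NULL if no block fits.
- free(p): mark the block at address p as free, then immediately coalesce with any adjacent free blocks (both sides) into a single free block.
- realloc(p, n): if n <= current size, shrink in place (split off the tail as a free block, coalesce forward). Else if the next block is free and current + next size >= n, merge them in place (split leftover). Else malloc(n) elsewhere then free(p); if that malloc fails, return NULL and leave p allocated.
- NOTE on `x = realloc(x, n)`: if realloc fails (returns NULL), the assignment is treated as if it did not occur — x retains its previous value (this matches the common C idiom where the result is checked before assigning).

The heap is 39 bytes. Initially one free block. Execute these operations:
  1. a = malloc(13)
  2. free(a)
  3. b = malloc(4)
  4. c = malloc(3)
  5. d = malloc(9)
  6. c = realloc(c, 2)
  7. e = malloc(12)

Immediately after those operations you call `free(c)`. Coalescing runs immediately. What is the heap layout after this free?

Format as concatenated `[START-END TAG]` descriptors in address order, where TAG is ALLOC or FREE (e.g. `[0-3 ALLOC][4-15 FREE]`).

Op 1: a = malloc(13) -> a = 0; heap: [0-12 ALLOC][13-38 FREE]
Op 2: free(a) -> (freed a); heap: [0-38 FREE]
Op 3: b = malloc(4) -> b = 0; heap: [0-3 ALLOC][4-38 FREE]
Op 4: c = malloc(3) -> c = 4; heap: [0-3 ALLOC][4-6 ALLOC][7-38 FREE]
Op 5: d = malloc(9) -> d = 7; heap: [0-3 ALLOC][4-6 ALLOC][7-15 ALLOC][16-38 FREE]
Op 6: c = realloc(c, 2) -> c = 4; heap: [0-3 ALLOC][4-5 ALLOC][6-6 FREE][7-15 ALLOC][16-38 FREE]
Op 7: e = malloc(12) -> e = 16; heap: [0-3 ALLOC][4-5 ALLOC][6-6 FREE][7-15 ALLOC][16-27 ALLOC][28-38 FREE]
free(c): c = 4 -> block [4-5 ALLOC]; mark free, coalesce with adjacent free neighbors -> [0-3 ALLOC][4-6 FREE][7-15 ALLOC][16-27 ALLOC][28-38 FREE]

Answer: [0-3 ALLOC][4-6 FREE][7-15 ALLOC][16-27 ALLOC][28-38 FREE]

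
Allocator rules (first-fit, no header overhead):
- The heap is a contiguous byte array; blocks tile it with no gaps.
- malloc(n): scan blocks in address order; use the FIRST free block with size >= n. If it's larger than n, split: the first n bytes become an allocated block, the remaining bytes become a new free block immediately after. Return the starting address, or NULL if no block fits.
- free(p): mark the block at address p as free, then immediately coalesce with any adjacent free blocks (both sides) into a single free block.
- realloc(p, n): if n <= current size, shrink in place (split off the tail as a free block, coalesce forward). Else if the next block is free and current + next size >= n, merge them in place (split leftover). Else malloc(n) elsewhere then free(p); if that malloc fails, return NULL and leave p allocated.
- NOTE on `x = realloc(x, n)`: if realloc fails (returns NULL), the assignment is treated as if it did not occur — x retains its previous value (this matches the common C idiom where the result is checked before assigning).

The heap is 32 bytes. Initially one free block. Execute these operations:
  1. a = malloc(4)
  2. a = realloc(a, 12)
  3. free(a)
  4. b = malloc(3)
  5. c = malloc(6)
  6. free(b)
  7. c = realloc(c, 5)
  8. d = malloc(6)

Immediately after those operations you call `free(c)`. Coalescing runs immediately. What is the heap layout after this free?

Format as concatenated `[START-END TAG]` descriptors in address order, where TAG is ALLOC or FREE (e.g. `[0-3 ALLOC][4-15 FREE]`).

Op 1: a = malloc(4) -> a = 0; heap: [0-3 ALLOC][4-31 FREE]
Op 2: a = realloc(a, 12) -> a = 0; heap: [0-11 ALLOC][12-31 FREE]
Op 3: free(a) -> (freed a); heap: [0-31 FREE]
Op 4: b = malloc(3) -> b = 0; heap: [0-2 ALLOC][3-31 FREE]
Op 5: c = malloc(6) -> c = 3; heap: [0-2 ALLOC][3-8 ALLOC][9-31 FREE]
Op 6: free(b) -> (freed b); heap: [0-2 FREE][3-8 ALLOC][9-31 FREE]
Op 7: c = realloc(c, 5) -> c = 3; heap: [0-2 FREE][3-7 ALLOC][8-31 FREE]
Op 8: d = malloc(6) -> d = 8; heap: [0-2 FREE][3-7 ALLOC][8-13 ALLOC][14-31 FREE]
free(c): c = 3 -> block [3-7 ALLOC]; mark free, coalesce with adjacent free neighbors -> [0-7 FREE][8-13 ALLOC][14-31 FREE]

Answer: [0-7 FREE][8-13 ALLOC][14-31 FREE]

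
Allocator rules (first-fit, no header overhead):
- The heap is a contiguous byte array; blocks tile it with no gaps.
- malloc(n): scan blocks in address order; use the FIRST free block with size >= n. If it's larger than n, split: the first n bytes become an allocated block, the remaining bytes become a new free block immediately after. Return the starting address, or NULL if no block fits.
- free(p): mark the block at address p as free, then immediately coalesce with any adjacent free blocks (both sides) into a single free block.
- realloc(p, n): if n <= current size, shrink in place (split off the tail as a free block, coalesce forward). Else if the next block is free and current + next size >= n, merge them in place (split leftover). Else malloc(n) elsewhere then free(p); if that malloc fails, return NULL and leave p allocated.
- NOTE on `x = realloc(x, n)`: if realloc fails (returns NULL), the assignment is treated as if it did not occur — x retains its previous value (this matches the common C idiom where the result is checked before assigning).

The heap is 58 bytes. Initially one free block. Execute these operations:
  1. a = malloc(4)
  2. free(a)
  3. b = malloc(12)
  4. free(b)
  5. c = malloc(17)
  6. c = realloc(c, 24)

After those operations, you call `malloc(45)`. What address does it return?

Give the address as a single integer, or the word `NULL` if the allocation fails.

Answer: NULL

Derivation:
Op 1: a = malloc(4) -> a = 0; heap: [0-3 ALLOC][4-57 FREE]
Op 2: free(a) -> (freed a); heap: [0-57 FREE]
Op 3: b = malloc(12) -> b = 0; heap: [0-11 ALLOC][12-57 FREE]
Op 4: free(b) -> (freed b); heap: [0-57 FREE]
Op 5: c = malloc(17) -> c = 0; heap: [0-16 ALLOC][17-57 FREE]
Op 6: c = realloc(c, 24) -> c = 0; heap: [0-23 ALLOC][24-57 FREE]
malloc(45): first-fit scan over [0-23 ALLOC][24-57 FREE] -> NULL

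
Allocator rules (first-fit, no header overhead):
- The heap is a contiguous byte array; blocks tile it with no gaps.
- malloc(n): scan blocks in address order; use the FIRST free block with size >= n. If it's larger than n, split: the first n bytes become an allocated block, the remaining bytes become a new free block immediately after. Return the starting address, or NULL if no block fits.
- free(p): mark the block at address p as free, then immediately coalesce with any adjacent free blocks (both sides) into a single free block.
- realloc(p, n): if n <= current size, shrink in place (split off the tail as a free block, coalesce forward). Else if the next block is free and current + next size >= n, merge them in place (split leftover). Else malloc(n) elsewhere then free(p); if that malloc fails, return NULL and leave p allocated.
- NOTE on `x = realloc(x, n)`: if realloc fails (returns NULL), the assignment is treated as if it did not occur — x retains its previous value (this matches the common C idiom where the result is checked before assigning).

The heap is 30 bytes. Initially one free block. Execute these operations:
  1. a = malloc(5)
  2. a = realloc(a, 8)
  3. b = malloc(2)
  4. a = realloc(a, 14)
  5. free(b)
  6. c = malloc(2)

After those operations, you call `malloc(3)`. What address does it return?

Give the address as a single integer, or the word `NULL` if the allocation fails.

Answer: 2

Derivation:
Op 1: a = malloc(5) -> a = 0; heap: [0-4 ALLOC][5-29 FREE]
Op 2: a = realloc(a, 8) -> a = 0; heap: [0-7 ALLOC][8-29 FREE]
Op 3: b = malloc(2) -> b = 8; heap: [0-7 ALLOC][8-9 ALLOC][10-29 FREE]
Op 4: a = realloc(a, 14) -> a = 10; heap: [0-7 FREE][8-9 ALLOC][10-23 ALLOC][24-29 FREE]
Op 5: free(b) -> (freed b); heap: [0-9 FREE][10-23 ALLOC][24-29 FREE]
Op 6: c = malloc(2) -> c = 0; heap: [0-1 ALLOC][2-9 FREE][10-23 ALLOC][24-29 FREE]
malloc(3): first-fit scan over [0-1 ALLOC][2-9 FREE][10-23 ALLOC][24-29 FREE] -> 2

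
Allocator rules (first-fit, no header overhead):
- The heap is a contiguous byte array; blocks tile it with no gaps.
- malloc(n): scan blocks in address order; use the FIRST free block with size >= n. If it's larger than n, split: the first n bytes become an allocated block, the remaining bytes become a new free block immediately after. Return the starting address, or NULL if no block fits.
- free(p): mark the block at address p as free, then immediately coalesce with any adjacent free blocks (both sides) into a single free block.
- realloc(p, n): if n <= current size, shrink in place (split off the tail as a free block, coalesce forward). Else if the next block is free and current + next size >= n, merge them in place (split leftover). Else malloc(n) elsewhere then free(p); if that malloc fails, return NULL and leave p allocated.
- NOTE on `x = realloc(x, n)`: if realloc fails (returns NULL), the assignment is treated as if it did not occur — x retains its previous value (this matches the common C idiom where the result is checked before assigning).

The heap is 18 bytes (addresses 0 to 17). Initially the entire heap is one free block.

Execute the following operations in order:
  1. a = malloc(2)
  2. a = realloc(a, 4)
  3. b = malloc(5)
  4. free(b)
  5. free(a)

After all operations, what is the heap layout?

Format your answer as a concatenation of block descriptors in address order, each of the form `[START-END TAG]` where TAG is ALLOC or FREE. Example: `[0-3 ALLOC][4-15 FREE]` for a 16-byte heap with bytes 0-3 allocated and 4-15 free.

Op 1: a = malloc(2) -> a = 0; heap: [0-1 ALLOC][2-17 FREE]
Op 2: a = realloc(a, 4) -> a = 0; heap: [0-3 ALLOC][4-17 FREE]
Op 3: b = malloc(5) -> b = 4; heap: [0-3 ALLOC][4-8 ALLOC][9-17 FREE]
Op 4: free(b) -> (freed b); heap: [0-3 ALLOC][4-17 FREE]
Op 5: free(a) -> (freed a); heap: [0-17 FREE]

Answer: [0-17 FREE]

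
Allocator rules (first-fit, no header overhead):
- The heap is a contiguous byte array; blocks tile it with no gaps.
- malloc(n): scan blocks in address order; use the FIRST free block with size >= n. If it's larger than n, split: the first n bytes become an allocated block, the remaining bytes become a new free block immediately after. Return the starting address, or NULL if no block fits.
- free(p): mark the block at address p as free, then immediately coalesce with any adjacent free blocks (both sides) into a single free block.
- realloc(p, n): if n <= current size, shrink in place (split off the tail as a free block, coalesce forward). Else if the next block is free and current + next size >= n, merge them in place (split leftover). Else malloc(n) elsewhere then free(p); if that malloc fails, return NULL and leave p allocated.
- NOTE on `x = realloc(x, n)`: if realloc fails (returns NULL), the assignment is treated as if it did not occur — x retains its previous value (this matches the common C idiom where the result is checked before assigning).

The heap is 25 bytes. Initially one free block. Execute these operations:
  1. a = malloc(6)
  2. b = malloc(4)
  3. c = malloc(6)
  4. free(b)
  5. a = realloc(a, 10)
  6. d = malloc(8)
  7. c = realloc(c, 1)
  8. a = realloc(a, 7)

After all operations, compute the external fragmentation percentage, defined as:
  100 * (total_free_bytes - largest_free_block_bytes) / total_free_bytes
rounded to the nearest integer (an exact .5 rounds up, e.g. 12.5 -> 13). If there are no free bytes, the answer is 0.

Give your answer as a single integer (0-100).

Op 1: a = malloc(6) -> a = 0; heap: [0-5 ALLOC][6-24 FREE]
Op 2: b = malloc(4) -> b = 6; heap: [0-5 ALLOC][6-9 ALLOC][10-24 FREE]
Op 3: c = malloc(6) -> c = 10; heap: [0-5 ALLOC][6-9 ALLOC][10-15 ALLOC][16-24 FREE]
Op 4: free(b) -> (freed b); heap: [0-5 ALLOC][6-9 FREE][10-15 ALLOC][16-24 FREE]
Op 5: a = realloc(a, 10) -> a = 0; heap: [0-9 ALLOC][10-15 ALLOC][16-24 FREE]
Op 6: d = malloc(8) -> d = 16; heap: [0-9 ALLOC][10-15 ALLOC][16-23 ALLOC][24-24 FREE]
Op 7: c = realloc(c, 1) -> c = 10; heap: [0-9 ALLOC][10-10 ALLOC][11-15 FREE][16-23 ALLOC][24-24 FREE]
Op 8: a = realloc(a, 7) -> a = 0; heap: [0-6 ALLOC][7-9 FREE][10-10 ALLOC][11-15 FREE][16-23 ALLOC][24-24 FREE]
Free blocks: [3 5 1] total_free=9 largest=5 -> 100*(9-5)/9 = 400/9 ≈ 44.444 -> rounds to 44

Answer: 44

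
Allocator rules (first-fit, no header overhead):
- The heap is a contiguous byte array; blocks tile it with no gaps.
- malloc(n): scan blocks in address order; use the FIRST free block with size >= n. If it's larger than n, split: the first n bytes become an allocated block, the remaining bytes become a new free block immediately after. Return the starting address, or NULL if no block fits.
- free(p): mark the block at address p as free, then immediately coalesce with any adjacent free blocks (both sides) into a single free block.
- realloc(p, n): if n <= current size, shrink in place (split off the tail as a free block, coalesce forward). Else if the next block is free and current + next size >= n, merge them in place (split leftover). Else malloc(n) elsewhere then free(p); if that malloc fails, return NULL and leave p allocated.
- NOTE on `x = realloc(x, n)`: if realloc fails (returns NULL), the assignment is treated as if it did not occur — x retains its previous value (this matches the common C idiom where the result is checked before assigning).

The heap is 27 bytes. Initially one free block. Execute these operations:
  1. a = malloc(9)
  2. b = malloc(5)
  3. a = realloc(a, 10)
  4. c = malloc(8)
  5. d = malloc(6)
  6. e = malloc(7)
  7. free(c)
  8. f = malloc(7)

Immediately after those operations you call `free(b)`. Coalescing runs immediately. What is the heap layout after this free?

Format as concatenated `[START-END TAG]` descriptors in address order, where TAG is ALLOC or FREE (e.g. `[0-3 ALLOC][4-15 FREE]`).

Op 1: a = malloc(9) -> a = 0; heap: [0-8 ALLOC][9-26 FREE]
Op 2: b = malloc(5) -> b = 9; heap: [0-8 ALLOC][9-13 ALLOC][14-26 FREE]
Op 3: a = realloc(a, 10) -> a = 14; heap: [0-8 FREE][9-13 ALLOC][14-23 ALLOC][24-26 FREE]
Op 4: c = malloc(8) -> c = 0; heap: [0-7 ALLOC][8-8 FREE][9-13 ALLOC][14-23 ALLOC][24-26 FREE]
Op 5: d = malloc(6) -> d = NULL; heap: [0-7 ALLOC][8-8 FREE][9-13 ALLOC][14-23 ALLOC][24-26 FREE]
Op 6: e = malloc(7) -> e = NULL; heap: [0-7 ALLOC][8-8 FREE][9-13 ALLOC][14-23 ALLOC][24-26 FREE]
Op 7: free(c) -> (freed c); heap: [0-8 FREE][9-13 ALLOC][14-23 ALLOC][24-26 FREE]
Op 8: f = malloc(7) -> f = 0; heap: [0-6 ALLOC][7-8 FREE][9-13 ALLOC][14-23 ALLOC][24-26 FREE]
free(b): b = 9 -> block [9-13 ALLOC]; mark free, coalesce with adjacent free neighbors -> [0-6 ALLOC][7-13 FREE][14-23 ALLOC][24-26 FREE]

Answer: [0-6 ALLOC][7-13 FREE][14-23 ALLOC][24-26 FREE]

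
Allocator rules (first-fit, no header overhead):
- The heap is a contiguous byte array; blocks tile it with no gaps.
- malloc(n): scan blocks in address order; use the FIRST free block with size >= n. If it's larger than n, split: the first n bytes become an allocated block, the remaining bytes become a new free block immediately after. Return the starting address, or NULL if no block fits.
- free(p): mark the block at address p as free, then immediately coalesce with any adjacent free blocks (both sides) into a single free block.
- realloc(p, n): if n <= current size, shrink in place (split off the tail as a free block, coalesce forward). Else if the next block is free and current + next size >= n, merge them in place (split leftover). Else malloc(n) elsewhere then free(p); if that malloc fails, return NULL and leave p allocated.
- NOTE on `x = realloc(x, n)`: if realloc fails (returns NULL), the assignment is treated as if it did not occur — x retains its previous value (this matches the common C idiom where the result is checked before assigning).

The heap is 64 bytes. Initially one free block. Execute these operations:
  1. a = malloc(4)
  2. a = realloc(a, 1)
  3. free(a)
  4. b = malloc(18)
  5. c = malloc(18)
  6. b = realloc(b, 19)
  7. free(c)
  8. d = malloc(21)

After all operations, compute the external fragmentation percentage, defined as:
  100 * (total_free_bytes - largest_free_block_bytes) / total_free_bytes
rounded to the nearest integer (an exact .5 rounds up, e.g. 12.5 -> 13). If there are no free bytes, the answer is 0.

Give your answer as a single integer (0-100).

Answer: 38

Derivation:
Op 1: a = malloc(4) -> a = 0; heap: [0-3 ALLOC][4-63 FREE]
Op 2: a = realloc(a, 1) -> a = 0; heap: [0-0 ALLOC][1-63 FREE]
Op 3: free(a) -> (freed a); heap: [0-63 FREE]
Op 4: b = malloc(18) -> b = 0; heap: [0-17 ALLOC][18-63 FREE]
Op 5: c = malloc(18) -> c = 18; heap: [0-17 ALLOC][18-35 ALLOC][36-63 FREE]
Op 6: b = realloc(b, 19) -> b = 36; heap: [0-17 FREE][18-35 ALLOC][36-54 ALLOC][55-63 FREE]
Op 7: free(c) -> (freed c); heap: [0-35 FREE][36-54 ALLOC][55-63 FREE]
Op 8: d = malloc(21) -> d = 0; heap: [0-20 ALLOC][21-35 FREE][36-54 ALLOC][55-63 FREE]
Free blocks: [15 9] total_free=24 largest=15 -> 100*(24-15)/24 = 900/24 = 37.5 -> rounds to 38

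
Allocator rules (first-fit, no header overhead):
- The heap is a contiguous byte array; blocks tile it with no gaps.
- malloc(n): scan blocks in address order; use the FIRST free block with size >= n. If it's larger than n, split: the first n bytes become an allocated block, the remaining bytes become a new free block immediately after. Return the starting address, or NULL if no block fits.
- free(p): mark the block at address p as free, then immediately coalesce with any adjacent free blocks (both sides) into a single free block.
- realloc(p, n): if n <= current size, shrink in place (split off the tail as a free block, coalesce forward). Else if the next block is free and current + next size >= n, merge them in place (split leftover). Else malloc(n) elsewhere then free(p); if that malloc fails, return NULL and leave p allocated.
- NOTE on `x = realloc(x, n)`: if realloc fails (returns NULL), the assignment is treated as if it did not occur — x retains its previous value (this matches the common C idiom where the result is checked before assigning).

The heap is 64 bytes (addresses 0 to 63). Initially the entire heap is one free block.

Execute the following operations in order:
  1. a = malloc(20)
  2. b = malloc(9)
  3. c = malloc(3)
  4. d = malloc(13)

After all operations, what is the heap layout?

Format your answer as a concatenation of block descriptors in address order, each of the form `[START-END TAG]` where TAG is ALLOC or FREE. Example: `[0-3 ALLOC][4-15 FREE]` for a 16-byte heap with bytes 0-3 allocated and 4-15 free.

Answer: [0-19 ALLOC][20-28 ALLOC][29-31 ALLOC][32-44 ALLOC][45-63 FREE]

Derivation:
Op 1: a = malloc(20) -> a = 0; heap: [0-19 ALLOC][20-63 FREE]
Op 2: b = malloc(9) -> b = 20; heap: [0-19 ALLOC][20-28 ALLOC][29-63 FREE]
Op 3: c = malloc(3) -> c = 29; heap: [0-19 ALLOC][20-28 ALLOC][29-31 ALLOC][32-63 FREE]
Op 4: d = malloc(13) -> d = 32; heap: [0-19 ALLOC][20-28 ALLOC][29-31 ALLOC][32-44 ALLOC][45-63 FREE]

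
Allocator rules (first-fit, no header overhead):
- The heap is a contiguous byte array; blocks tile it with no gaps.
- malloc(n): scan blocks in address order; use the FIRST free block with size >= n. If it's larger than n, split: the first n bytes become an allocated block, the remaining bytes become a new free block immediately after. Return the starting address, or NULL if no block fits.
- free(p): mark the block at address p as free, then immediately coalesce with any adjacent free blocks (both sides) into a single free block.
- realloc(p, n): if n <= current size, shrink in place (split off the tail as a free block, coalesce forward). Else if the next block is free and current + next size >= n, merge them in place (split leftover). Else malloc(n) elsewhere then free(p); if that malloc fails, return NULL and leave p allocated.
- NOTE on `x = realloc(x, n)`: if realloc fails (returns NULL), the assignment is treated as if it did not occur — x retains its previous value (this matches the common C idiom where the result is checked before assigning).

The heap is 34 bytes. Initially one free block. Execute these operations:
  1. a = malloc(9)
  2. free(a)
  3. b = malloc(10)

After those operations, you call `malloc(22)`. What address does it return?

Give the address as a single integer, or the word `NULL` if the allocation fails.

Op 1: a = malloc(9) -> a = 0; heap: [0-8 ALLOC][9-33 FREE]
Op 2: free(a) -> (freed a); heap: [0-33 FREE]
Op 3: b = malloc(10) -> b = 0; heap: [0-9 ALLOC][10-33 FREE]
malloc(22): first-fit scan over [0-9 ALLOC][10-33 FREE] -> 10

Answer: 10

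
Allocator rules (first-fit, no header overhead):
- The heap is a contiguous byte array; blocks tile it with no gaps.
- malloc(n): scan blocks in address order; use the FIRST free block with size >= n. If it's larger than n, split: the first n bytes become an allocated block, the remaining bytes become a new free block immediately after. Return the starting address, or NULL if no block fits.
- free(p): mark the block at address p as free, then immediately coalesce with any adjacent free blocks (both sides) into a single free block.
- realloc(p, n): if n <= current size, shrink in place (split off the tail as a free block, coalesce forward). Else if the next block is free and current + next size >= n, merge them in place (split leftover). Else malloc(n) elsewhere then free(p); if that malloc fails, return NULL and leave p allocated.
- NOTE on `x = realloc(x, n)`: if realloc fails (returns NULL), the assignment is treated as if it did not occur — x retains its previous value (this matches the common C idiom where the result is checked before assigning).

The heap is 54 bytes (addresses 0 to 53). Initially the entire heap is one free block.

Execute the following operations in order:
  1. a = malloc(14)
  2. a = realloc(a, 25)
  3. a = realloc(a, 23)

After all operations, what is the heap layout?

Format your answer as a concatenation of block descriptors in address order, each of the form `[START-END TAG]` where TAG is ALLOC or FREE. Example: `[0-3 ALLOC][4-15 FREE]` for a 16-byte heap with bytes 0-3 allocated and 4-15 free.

Answer: [0-22 ALLOC][23-53 FREE]

Derivation:
Op 1: a = malloc(14) -> a = 0; heap: [0-13 ALLOC][14-53 FREE]
Op 2: a = realloc(a, 25) -> a = 0; heap: [0-24 ALLOC][25-53 FREE]
Op 3: a = realloc(a, 23) -> a = 0; heap: [0-22 ALLOC][23-53 FREE]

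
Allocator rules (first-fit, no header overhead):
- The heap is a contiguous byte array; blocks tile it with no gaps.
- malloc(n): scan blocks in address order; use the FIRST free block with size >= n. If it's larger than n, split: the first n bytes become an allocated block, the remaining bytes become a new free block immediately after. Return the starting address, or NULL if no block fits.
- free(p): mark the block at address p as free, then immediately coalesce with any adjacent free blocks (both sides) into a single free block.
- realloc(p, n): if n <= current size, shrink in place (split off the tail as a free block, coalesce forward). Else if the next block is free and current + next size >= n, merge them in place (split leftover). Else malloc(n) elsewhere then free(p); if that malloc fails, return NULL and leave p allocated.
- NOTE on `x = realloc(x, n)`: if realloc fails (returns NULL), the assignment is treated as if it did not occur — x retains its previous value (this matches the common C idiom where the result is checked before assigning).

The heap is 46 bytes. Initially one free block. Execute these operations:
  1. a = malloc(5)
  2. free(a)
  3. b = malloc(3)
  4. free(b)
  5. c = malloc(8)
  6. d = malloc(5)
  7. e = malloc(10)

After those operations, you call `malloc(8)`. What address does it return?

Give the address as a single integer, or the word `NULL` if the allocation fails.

Op 1: a = malloc(5) -> a = 0; heap: [0-4 ALLOC][5-45 FREE]
Op 2: free(a) -> (freed a); heap: [0-45 FREE]
Op 3: b = malloc(3) -> b = 0; heap: [0-2 ALLOC][3-45 FREE]
Op 4: free(b) -> (freed b); heap: [0-45 FREE]
Op 5: c = malloc(8) -> c = 0; heap: [0-7 ALLOC][8-45 FREE]
Op 6: d = malloc(5) -> d = 8; heap: [0-7 ALLOC][8-12 ALLOC][13-45 FREE]
Op 7: e = malloc(10) -> e = 13; heap: [0-7 ALLOC][8-12 ALLOC][13-22 ALLOC][23-45 FREE]
malloc(8): first-fit scan over [0-7 ALLOC][8-12 ALLOC][13-22 ALLOC][23-45 FREE] -> 23

Answer: 23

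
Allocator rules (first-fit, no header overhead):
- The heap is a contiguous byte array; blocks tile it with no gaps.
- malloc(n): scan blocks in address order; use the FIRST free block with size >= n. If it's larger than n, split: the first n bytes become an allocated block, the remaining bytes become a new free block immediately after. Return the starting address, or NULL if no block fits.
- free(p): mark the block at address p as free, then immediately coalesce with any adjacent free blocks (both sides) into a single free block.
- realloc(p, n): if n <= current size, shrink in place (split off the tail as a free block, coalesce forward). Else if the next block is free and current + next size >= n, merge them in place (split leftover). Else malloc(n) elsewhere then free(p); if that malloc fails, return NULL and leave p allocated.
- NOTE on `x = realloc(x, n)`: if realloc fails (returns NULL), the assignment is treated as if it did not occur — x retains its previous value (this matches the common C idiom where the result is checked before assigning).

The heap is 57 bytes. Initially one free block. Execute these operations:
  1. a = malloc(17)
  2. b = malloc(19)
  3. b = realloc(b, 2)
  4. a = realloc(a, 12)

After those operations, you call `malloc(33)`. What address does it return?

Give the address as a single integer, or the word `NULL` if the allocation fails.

Op 1: a = malloc(17) -> a = 0; heap: [0-16 ALLOC][17-56 FREE]
Op 2: b = malloc(19) -> b = 17; heap: [0-16 ALLOC][17-35 ALLOC][36-56 FREE]
Op 3: b = realloc(b, 2) -> b = 17; heap: [0-16 ALLOC][17-18 ALLOC][19-56 FREE]
Op 4: a = realloc(a, 12) -> a = 0; heap: [0-11 ALLOC][12-16 FREE][17-18 ALLOC][19-56 FREE]
malloc(33): first-fit scan over [0-11 ALLOC][12-16 FREE][17-18 ALLOC][19-56 FREE] -> 19

Answer: 19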